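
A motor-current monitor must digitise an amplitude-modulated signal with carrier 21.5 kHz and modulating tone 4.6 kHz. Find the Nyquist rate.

52.2 kHz

AM sidebands sit at fc ± fm = 16.9 kHz and 26.1 kHz.
Highest-frequency component: 26.1 kHz.
Nyquist rate = 2 × 26.1 kHz = 52.2 kHz.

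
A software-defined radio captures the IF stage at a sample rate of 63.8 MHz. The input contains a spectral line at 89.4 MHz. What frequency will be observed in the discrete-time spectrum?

25.6 MHz

89.4 MHz mod fs = 25.6 MHz.
25.6 MHz ≤ fs/2 = 31.9 MHz, appears at 25.6 MHz.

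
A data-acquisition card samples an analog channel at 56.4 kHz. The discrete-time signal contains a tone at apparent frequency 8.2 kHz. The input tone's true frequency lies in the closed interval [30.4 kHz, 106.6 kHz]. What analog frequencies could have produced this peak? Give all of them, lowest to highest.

Frequencies that alias to 8.2 kHz are k·fs ± 8.2 kHz for integer k ≥ 0.
k=0: 8.2 kHz.
k=1: 48.2 kHz, 64.6 kHz.
k=2: 104.6 kHz, 121 kHz.
k=3: 161 kHz, 177.4 kHz.
Within [30.4 kHz, 106.6 kHz]: 48.2 kHz, 64.6 kHz, 104.6 kHz.

48.2 kHz, 64.6 kHz, 104.6 kHz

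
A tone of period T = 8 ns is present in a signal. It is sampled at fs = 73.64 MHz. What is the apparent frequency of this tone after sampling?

22.28 MHz

T = 8 ns → f = 1/T = 125 MHz.
125 MHz mod fs = 51.36 MHz.
51.36 MHz > fs/2 = 36.82 MHz, folds to fs − 51.36 MHz = 22.28 MHz.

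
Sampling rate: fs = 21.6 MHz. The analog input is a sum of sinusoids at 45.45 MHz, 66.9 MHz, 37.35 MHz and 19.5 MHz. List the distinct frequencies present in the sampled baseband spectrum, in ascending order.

fs/2 = 10.8 MHz.
45.45 MHz mod fs = 2.25 MHz.
2.25 MHz ≤ fs/2 = 10.8 MHz, appears at 2.25 MHz.
66.9 MHz mod fs = 2.1 MHz.
2.1 MHz ≤ fs/2 = 10.8 MHz, appears at 2.1 MHz.
37.35 MHz mod fs = 15.75 MHz.
15.75 MHz > fs/2 = 10.8 MHz, folds to fs − 15.75 MHz = 5.85 MHz.
19.5 MHz > fs/2 = 10.8 MHz, folds to fs − 19.5 MHz = 2.1 MHz.
Distinct values: {2.1 MHz, 2.25 MHz, 5.85 MHz}.

2.1 MHz, 2.25 MHz, 5.85 MHz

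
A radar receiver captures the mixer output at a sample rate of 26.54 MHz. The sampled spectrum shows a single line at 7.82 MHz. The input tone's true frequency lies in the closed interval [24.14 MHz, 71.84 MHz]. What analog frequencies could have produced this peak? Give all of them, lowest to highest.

Frequencies that alias to 7.82 MHz are k·fs ± 7.82 MHz for integer k ≥ 0.
k=0: 7.82 MHz.
k=1: 18.72 MHz, 34.36 MHz.
k=2: 45.26 MHz, 60.9 MHz.
k=3: 71.8 MHz, 87.44 MHz.
k=4: 98.34 MHz, 113.98 MHz.
Within [24.14 MHz, 71.84 MHz]: 34.36 MHz, 45.26 MHz, 60.9 MHz, 71.8 MHz.

34.36 MHz, 45.26 MHz, 60.9 MHz, 71.8 MHz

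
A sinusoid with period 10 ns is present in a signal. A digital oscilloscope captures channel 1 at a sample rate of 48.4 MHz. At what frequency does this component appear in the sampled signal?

T = 10 ns → f = 1/T = 100 MHz.
100 MHz mod fs = 3.2 MHz.
3.2 MHz ≤ fs/2 = 24.2 MHz, appears at 3.2 MHz.

3.2 MHz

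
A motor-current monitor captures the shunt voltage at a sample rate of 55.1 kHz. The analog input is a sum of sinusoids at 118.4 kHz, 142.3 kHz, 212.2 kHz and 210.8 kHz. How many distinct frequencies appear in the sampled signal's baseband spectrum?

fs/2 = 27.55 kHz.
118.4 kHz mod fs = 8.2 kHz.
8.2 kHz ≤ fs/2 = 27.55 kHz, appears at 8.2 kHz.
142.3 kHz mod fs = 32.1 kHz.
32.1 kHz > fs/2 = 27.55 kHz, folds to fs − 32.1 kHz = 23 kHz.
212.2 kHz mod fs = 46.9 kHz.
46.9 kHz > fs/2 = 27.55 kHz, folds to fs − 46.9 kHz = 8.2 kHz.
210.8 kHz mod fs = 45.5 kHz.
45.5 kHz > fs/2 = 27.55 kHz, folds to fs − 45.5 kHz = 9.6 kHz.
Distinct values: {8.2 kHz, 9.6 kHz, 23 kHz} → 3.

3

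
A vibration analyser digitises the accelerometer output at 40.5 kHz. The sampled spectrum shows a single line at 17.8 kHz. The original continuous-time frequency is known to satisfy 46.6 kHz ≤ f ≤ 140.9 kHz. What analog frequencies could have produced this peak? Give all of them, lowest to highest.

Frequencies that alias to 17.8 kHz are k·fs ± 17.8 kHz for integer k ≥ 0.
k=0: 17.8 kHz.
k=1: 22.7 kHz, 58.3 kHz.
k=2: 63.2 kHz, 98.8 kHz.
k=3: 103.7 kHz, 139.3 kHz.
k=4: 144.2 kHz, 179.8 kHz.
Within [46.6 kHz, 140.9 kHz]: 58.3 kHz, 63.2 kHz, 98.8 kHz, 103.7 kHz, 139.3 kHz.

58.3 kHz, 63.2 kHz, 98.8 kHz, 103.7 kHz, 139.3 kHz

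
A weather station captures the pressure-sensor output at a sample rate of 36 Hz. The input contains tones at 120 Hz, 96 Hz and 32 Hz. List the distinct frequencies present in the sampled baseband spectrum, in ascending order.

4 Hz, 12 Hz

fs/2 = 18 Hz.
120 Hz mod fs = 12 Hz.
12 Hz ≤ fs/2 = 18 Hz, appears at 12 Hz.
96 Hz mod fs = 24 Hz.
24 Hz > fs/2 = 18 Hz, folds to fs − 24 Hz = 12 Hz.
32 Hz > fs/2 = 18 Hz, folds to fs − 32 Hz = 4 Hz.
Distinct values: {4 Hz, 12 Hz}.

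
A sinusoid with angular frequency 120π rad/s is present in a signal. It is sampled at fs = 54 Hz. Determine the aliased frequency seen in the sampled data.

ω = 120π rad/s → f = ω/(2π) = 60 Hz.
60 Hz mod fs = 6 Hz.
6 Hz ≤ fs/2 = 27 Hz, appears at 6 Hz.

6 Hz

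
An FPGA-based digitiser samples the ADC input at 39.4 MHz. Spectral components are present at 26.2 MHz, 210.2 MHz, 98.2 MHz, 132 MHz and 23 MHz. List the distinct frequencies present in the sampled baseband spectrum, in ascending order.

fs/2 = 19.7 MHz.
26.2 MHz > fs/2 = 19.7 MHz, folds to fs − 26.2 MHz = 13.2 MHz.
210.2 MHz mod fs = 13.2 MHz.
13.2 MHz ≤ fs/2 = 19.7 MHz, appears at 13.2 MHz.
98.2 MHz mod fs = 19.4 MHz.
19.4 MHz ≤ fs/2 = 19.7 MHz, appears at 19.4 MHz.
132 MHz mod fs = 13.8 MHz.
13.8 MHz ≤ fs/2 = 19.7 MHz, appears at 13.8 MHz.
23 MHz > fs/2 = 19.7 MHz, folds to fs − 23 MHz = 16.4 MHz.
Distinct values: {13.2 MHz, 13.8 MHz, 16.4 MHz, 19.4 MHz}.

13.2 MHz, 13.8 MHz, 16.4 MHz, 19.4 MHz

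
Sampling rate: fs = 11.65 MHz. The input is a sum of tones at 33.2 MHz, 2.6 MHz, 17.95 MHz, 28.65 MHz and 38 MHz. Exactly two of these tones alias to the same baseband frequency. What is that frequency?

fs/2 = 5.825 MHz.
33.2 MHz mod fs = 9.9 MHz.
9.9 MHz > fs/2 = 5.825 MHz, folds to fs − 9.9 MHz = 1.75 MHz.
2.6 MHz ≤ fs/2 = 5.825 MHz, passes unchanged.
17.95 MHz mod fs = 6.3 MHz.
6.3 MHz > fs/2 = 5.825 MHz, folds to fs − 6.3 MHz = 5.35 MHz.
28.65 MHz mod fs = 5.35 MHz.
5.35 MHz ≤ fs/2 = 5.825 MHz, appears at 5.35 MHz.
38 MHz mod fs = 3.05 MHz.
3.05 MHz ≤ fs/2 = 5.825 MHz, appears at 3.05 MHz.
17.95 MHz and 28.65 MHz both map to 5.35 MHz.

5.35 MHz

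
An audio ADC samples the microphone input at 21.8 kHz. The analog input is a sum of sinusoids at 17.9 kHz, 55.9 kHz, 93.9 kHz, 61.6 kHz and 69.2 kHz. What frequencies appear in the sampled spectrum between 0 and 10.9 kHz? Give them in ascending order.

3.8 kHz, 3.9 kHz, 6.7 kHz, 9.5 kHz

fs/2 = 10.9 kHz.
17.9 kHz > fs/2 = 10.9 kHz, folds to fs − 17.9 kHz = 3.9 kHz.
55.9 kHz mod fs = 12.3 kHz.
12.3 kHz > fs/2 = 10.9 kHz, folds to fs − 12.3 kHz = 9.5 kHz.
93.9 kHz mod fs = 6.7 kHz.
6.7 kHz ≤ fs/2 = 10.9 kHz, appears at 6.7 kHz.
61.6 kHz mod fs = 18 kHz.
18 kHz > fs/2 = 10.9 kHz, folds to fs − 18 kHz = 3.8 kHz.
69.2 kHz mod fs = 3.8 kHz.
3.8 kHz ≤ fs/2 = 10.9 kHz, appears at 3.8 kHz.
Distinct values: {3.8 kHz, 3.9 kHz, 6.7 kHz, 9.5 kHz}.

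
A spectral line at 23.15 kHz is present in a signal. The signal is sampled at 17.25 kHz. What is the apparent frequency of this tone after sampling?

5.9 kHz

23.15 kHz mod fs = 5.9 kHz.
5.9 kHz ≤ fs/2 = 8.625 kHz, appears at 5.9 kHz.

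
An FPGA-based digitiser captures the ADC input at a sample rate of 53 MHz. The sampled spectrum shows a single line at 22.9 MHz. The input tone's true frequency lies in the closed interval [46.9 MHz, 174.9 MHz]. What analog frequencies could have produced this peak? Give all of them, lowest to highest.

Frequencies that alias to 22.9 MHz are k·fs ± 22.9 MHz for integer k ≥ 0.
k=0: 22.9 MHz.
k=1: 30.1 MHz, 75.9 MHz.
k=2: 83.1 MHz, 128.9 MHz.
k=3: 136.1 MHz, 181.9 MHz.
k=4: 189.1 MHz, 234.9 MHz.
Within [46.9 MHz, 174.9 MHz]: 75.9 MHz, 83.1 MHz, 128.9 MHz, 136.1 MHz.

75.9 MHz, 83.1 MHz, 128.9 MHz, 136.1 MHz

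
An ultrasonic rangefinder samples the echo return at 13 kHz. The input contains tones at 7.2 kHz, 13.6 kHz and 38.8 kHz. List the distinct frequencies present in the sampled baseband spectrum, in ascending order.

fs/2 = 6.5 kHz.
7.2 kHz > fs/2 = 6.5 kHz, folds to fs − 7.2 kHz = 5.8 kHz.
13.6 kHz mod fs = 0.6 kHz.
0.6 kHz ≤ fs/2 = 6.5 kHz, appears at 0.6 kHz.
38.8 kHz mod fs = 12.8 kHz.
12.8 kHz > fs/2 = 6.5 kHz, folds to fs − 12.8 kHz = 0.2 kHz.
Distinct values: {0.2 kHz, 0.6 kHz, 5.8 kHz}.

0.2 kHz, 0.6 kHz, 5.8 kHz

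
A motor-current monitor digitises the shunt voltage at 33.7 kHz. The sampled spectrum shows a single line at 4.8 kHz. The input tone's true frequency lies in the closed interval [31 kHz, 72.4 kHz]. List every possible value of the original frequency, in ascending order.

38.5 kHz, 62.6 kHz, 72.2 kHz

Frequencies that alias to 4.8 kHz are k·fs ± 4.8 kHz for integer k ≥ 0.
k=0: 4.8 kHz.
k=1: 28.9 kHz, 38.5 kHz.
k=2: 62.6 kHz, 72.2 kHz.
k=3: 96.3 kHz, 105.9 kHz.
Within [31 kHz, 72.4 kHz]: 38.5 kHz, 62.6 kHz, 72.2 kHz.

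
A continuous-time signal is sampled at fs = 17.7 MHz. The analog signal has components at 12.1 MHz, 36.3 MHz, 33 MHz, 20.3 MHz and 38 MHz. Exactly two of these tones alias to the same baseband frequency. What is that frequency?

fs/2 = 8.85 MHz.
12.1 MHz > fs/2 = 8.85 MHz, folds to fs − 12.1 MHz = 5.6 MHz.
36.3 MHz mod fs = 0.9 MHz.
0.9 MHz ≤ fs/2 = 8.85 MHz, appears at 0.9 MHz.
33 MHz mod fs = 15.3 MHz.
15.3 MHz > fs/2 = 8.85 MHz, folds to fs − 15.3 MHz = 2.4 MHz.
20.3 MHz mod fs = 2.6 MHz.
2.6 MHz ≤ fs/2 = 8.85 MHz, appears at 2.6 MHz.
38 MHz mod fs = 2.6 MHz.
2.6 MHz ≤ fs/2 = 8.85 MHz, appears at 2.6 MHz.
20.3 MHz and 38 MHz both map to 2.6 MHz.

2.6 MHz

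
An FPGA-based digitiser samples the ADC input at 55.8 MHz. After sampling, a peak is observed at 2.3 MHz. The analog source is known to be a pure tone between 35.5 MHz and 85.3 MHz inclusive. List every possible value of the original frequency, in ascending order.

53.5 MHz, 58.1 MHz

Frequencies that alias to 2.3 MHz are k·fs ± 2.3 MHz for integer k ≥ 0.
k=0: 2.3 MHz.
k=1: 53.5 MHz, 58.1 MHz.
k=2: 109.3 MHz, 113.9 MHz.
Within [35.5 MHz, 85.3 MHz]: 53.5 MHz, 58.1 MHz.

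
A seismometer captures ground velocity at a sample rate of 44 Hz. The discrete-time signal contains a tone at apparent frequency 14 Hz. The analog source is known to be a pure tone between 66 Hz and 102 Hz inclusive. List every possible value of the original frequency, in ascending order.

74 Hz, 102 Hz

Frequencies that alias to 14 Hz are k·fs ± 14 Hz for integer k ≥ 0.
k=0: 14 Hz.
k=1: 30 Hz, 58 Hz.
k=2: 74 Hz, 102 Hz.
k=3: 118 Hz, 146 Hz.
Within [66 Hz, 102 Hz]: 74 Hz, 102 Hz.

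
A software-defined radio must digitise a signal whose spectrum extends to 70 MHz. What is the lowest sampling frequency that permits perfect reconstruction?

Nyquist rate = 2 × 70 MHz = 140 MHz.

140 MHz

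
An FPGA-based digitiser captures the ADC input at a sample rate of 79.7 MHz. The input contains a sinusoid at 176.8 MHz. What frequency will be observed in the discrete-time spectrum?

17.4 MHz

176.8 MHz mod fs = 17.4 MHz.
17.4 MHz ≤ fs/2 = 39.85 MHz, appears at 17.4 MHz.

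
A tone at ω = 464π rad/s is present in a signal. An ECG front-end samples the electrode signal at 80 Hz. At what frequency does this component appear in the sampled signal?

ω = 464π rad/s → f = ω/(2π) = 232 Hz.
232 Hz mod fs = 72 Hz.
72 Hz > fs/2 = 40 Hz, folds to fs − 72 Hz = 8 Hz.

8 Hz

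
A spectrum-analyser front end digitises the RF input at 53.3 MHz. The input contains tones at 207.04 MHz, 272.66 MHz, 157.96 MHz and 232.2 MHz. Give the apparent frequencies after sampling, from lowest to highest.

fs/2 = 26.65 MHz.
207.04 MHz mod fs = 47.14 MHz.
47.14 MHz > fs/2 = 26.65 MHz, folds to fs − 47.14 MHz = 6.16 MHz.
272.66 MHz mod fs = 6.16 MHz.
6.16 MHz ≤ fs/2 = 26.65 MHz, appears at 6.16 MHz.
157.96 MHz mod fs = 51.36 MHz.
51.36 MHz > fs/2 = 26.65 MHz, folds to fs − 51.36 MHz = 1.94 MHz.
232.2 MHz mod fs = 19 MHz.
19 MHz ≤ fs/2 = 26.65 MHz, appears at 19 MHz.
Distinct values: {1.94 MHz, 6.16 MHz, 19 MHz}.

1.94 MHz, 6.16 MHz, 19 MHz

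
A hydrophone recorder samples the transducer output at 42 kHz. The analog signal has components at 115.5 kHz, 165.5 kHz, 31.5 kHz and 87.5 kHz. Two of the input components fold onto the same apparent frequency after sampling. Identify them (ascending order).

31.5 kHz, 115.5 kHz

fs/2 = 21 kHz.
115.5 kHz mod fs = 31.5 kHz.
31.5 kHz > fs/2 = 21 kHz, folds to fs − 31.5 kHz = 10.5 kHz.
165.5 kHz mod fs = 39.5 kHz.
39.5 kHz > fs/2 = 21 kHz, folds to fs − 39.5 kHz = 2.5 kHz.
31.5 kHz > fs/2 = 21 kHz, folds to fs − 31.5 kHz = 10.5 kHz.
87.5 kHz mod fs = 3.5 kHz.
3.5 kHz ≤ fs/2 = 21 kHz, appears at 3.5 kHz.
31.5 kHz and 115.5 kHz both map to 10.5 kHz.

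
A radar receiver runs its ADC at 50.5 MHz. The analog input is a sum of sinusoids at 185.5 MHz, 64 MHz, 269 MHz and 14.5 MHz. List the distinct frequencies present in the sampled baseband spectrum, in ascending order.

13.5 MHz, 14.5 MHz, 16.5 MHz

fs/2 = 25.25 MHz.
185.5 MHz mod fs = 34 MHz.
34 MHz > fs/2 = 25.25 MHz, folds to fs − 34 MHz = 16.5 MHz.
64 MHz mod fs = 13.5 MHz.
13.5 MHz ≤ fs/2 = 25.25 MHz, appears at 13.5 MHz.
269 MHz mod fs = 16.5 MHz.
16.5 MHz ≤ fs/2 = 25.25 MHz, appears at 16.5 MHz.
14.5 MHz ≤ fs/2 = 25.25 MHz, passes unchanged.
Distinct values: {13.5 MHz, 14.5 MHz, 16.5 MHz}.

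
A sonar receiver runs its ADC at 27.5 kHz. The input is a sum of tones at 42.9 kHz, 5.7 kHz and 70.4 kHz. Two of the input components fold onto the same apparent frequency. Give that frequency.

fs/2 = 13.75 kHz.
42.9 kHz mod fs = 15.4 kHz.
15.4 kHz > fs/2 = 13.75 kHz, folds to fs − 15.4 kHz = 12.1 kHz.
5.7 kHz ≤ fs/2 = 13.75 kHz, passes unchanged.
70.4 kHz mod fs = 15.4 kHz.
15.4 kHz > fs/2 = 13.75 kHz, folds to fs − 15.4 kHz = 12.1 kHz.
42.9 kHz and 70.4 kHz both map to 12.1 kHz.

12.1 kHz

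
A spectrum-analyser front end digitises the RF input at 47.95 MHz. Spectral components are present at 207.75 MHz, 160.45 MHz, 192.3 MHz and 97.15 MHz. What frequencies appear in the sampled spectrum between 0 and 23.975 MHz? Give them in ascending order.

fs/2 = 23.975 MHz.
207.75 MHz mod fs = 15.95 MHz.
15.95 MHz ≤ fs/2 = 23.975 MHz, appears at 15.95 MHz.
160.45 MHz mod fs = 16.6 MHz.
16.6 MHz ≤ fs/2 = 23.975 MHz, appears at 16.6 MHz.
192.3 MHz mod fs = 0.5 MHz.
0.5 MHz ≤ fs/2 = 23.975 MHz, appears at 0.5 MHz.
97.15 MHz mod fs = 1.25 MHz.
1.25 MHz ≤ fs/2 = 23.975 MHz, appears at 1.25 MHz.
Distinct values: {0.5 MHz, 1.25 MHz, 15.95 MHz, 16.6 MHz}.

0.5 MHz, 1.25 MHz, 15.95 MHz, 16.6 MHz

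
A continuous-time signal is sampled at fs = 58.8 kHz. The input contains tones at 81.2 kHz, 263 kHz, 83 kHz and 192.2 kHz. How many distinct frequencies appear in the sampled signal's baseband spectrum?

fs/2 = 29.4 kHz.
81.2 kHz mod fs = 22.4 kHz.
22.4 kHz ≤ fs/2 = 29.4 kHz, appears at 22.4 kHz.
263 kHz mod fs = 27.8 kHz.
27.8 kHz ≤ fs/2 = 29.4 kHz, appears at 27.8 kHz.
83 kHz mod fs = 24.2 kHz.
24.2 kHz ≤ fs/2 = 29.4 kHz, appears at 24.2 kHz.
192.2 kHz mod fs = 15.8 kHz.
15.8 kHz ≤ fs/2 = 29.4 kHz, appears at 15.8 kHz.
Distinct values: {15.8 kHz, 22.4 kHz, 24.2 kHz, 27.8 kHz} → 4.

4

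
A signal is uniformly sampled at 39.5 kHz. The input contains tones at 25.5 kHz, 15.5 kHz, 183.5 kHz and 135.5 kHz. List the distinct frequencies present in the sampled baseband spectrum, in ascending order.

14 kHz, 15.5 kHz, 17 kHz

fs/2 = 19.75 kHz.
25.5 kHz > fs/2 = 19.75 kHz, folds to fs − 25.5 kHz = 14 kHz.
15.5 kHz ≤ fs/2 = 19.75 kHz, passes unchanged.
183.5 kHz mod fs = 25.5 kHz.
25.5 kHz > fs/2 = 19.75 kHz, folds to fs − 25.5 kHz = 14 kHz.
135.5 kHz mod fs = 17 kHz.
17 kHz ≤ fs/2 = 19.75 kHz, appears at 17 kHz.
Distinct values: {14 kHz, 15.5 kHz, 17 kHz}.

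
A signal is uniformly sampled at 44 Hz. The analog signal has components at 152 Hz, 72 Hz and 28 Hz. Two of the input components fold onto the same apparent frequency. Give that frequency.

fs/2 = 22 Hz.
152 Hz mod fs = 20 Hz.
20 Hz ≤ fs/2 = 22 Hz, appears at 20 Hz.
72 Hz mod fs = 28 Hz.
28 Hz > fs/2 = 22 Hz, folds to fs − 28 Hz = 16 Hz.
28 Hz > fs/2 = 22 Hz, folds to fs − 28 Hz = 16 Hz.
28 Hz and 72 Hz both map to 16 Hz.

16 Hz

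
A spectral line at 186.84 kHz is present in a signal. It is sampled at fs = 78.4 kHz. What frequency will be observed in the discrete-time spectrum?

30.04 kHz

186.84 kHz mod fs = 30.04 kHz.
30.04 kHz ≤ fs/2 = 39.2 kHz, appears at 30.04 kHz.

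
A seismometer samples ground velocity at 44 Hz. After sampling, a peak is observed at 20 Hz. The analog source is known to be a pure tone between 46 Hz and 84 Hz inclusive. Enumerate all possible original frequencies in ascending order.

64 Hz, 68 Hz

Frequencies that alias to 20 Hz are k·fs ± 20 Hz for integer k ≥ 0.
k=0: 20 Hz.
k=1: 24 Hz, 64 Hz.
k=2: 68 Hz, 108 Hz.
k=3: 112 Hz, 152 Hz.
Within [46 Hz, 84 Hz]: 64 Hz, 68 Hz.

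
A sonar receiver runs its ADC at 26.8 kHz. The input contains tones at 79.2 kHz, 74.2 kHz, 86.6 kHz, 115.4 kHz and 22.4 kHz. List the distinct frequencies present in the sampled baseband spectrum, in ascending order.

1.2 kHz, 4.4 kHz, 6.2 kHz, 8.2 kHz

fs/2 = 13.4 kHz.
79.2 kHz mod fs = 25.6 kHz.
25.6 kHz > fs/2 = 13.4 kHz, folds to fs − 25.6 kHz = 1.2 kHz.
74.2 kHz mod fs = 20.6 kHz.
20.6 kHz > fs/2 = 13.4 kHz, folds to fs − 20.6 kHz = 6.2 kHz.
86.6 kHz mod fs = 6.2 kHz.
6.2 kHz ≤ fs/2 = 13.4 kHz, appears at 6.2 kHz.
115.4 kHz mod fs = 8.2 kHz.
8.2 kHz ≤ fs/2 = 13.4 kHz, appears at 8.2 kHz.
22.4 kHz > fs/2 = 13.4 kHz, folds to fs − 22.4 kHz = 4.4 kHz.
Distinct values: {1.2 kHz, 4.4 kHz, 6.2 kHz, 8.2 kHz}.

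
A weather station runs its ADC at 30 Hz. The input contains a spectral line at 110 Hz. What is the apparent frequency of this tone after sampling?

10 Hz

110 Hz mod fs = 20 Hz.
20 Hz > fs/2 = 15 Hz, folds to fs − 20 Hz = 10 Hz.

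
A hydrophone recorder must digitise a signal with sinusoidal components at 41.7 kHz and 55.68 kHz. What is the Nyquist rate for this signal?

111.36 kHz

Highest-frequency component: 55.68 kHz.
Nyquist rate = 2 × 55.68 kHz = 111.36 kHz.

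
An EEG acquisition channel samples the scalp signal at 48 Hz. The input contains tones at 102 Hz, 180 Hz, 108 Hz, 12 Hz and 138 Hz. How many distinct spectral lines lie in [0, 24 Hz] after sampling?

fs/2 = 24 Hz.
102 Hz mod fs = 6 Hz.
6 Hz ≤ fs/2 = 24 Hz, appears at 6 Hz.
180 Hz mod fs = 36 Hz.
36 Hz > fs/2 = 24 Hz, folds to fs − 36 Hz = 12 Hz.
108 Hz mod fs = 12 Hz.
12 Hz ≤ fs/2 = 24 Hz, appears at 12 Hz.
12 Hz ≤ fs/2 = 24 Hz, passes unchanged.
138 Hz mod fs = 42 Hz.
42 Hz > fs/2 = 24 Hz, folds to fs − 42 Hz = 6 Hz.
Distinct values: {6 Hz, 12 Hz} → 2.

2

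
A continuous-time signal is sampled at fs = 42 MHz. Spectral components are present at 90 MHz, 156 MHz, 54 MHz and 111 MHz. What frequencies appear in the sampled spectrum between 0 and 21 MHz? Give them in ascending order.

6 MHz, 12 MHz, 15 MHz

fs/2 = 21 MHz.
90 MHz mod fs = 6 MHz.
6 MHz ≤ fs/2 = 21 MHz, appears at 6 MHz.
156 MHz mod fs = 30 MHz.
30 MHz > fs/2 = 21 MHz, folds to fs − 30 MHz = 12 MHz.
54 MHz mod fs = 12 MHz.
12 MHz ≤ fs/2 = 21 MHz, appears at 12 MHz.
111 MHz mod fs = 27 MHz.
27 MHz > fs/2 = 21 MHz, folds to fs − 27 MHz = 15 MHz.
Distinct values: {6 MHz, 12 MHz, 15 MHz}.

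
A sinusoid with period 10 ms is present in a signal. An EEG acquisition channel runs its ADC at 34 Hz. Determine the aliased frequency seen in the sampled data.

2 Hz

T = 10 ms → f = 1/T = 100 Hz.
100 Hz mod fs = 32 Hz.
32 Hz > fs/2 = 17 Hz, folds to fs − 32 Hz = 2 Hz.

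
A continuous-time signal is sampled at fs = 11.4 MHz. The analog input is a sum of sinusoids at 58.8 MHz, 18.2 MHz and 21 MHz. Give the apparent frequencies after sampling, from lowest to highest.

fs/2 = 5.7 MHz.
58.8 MHz mod fs = 1.8 MHz.
1.8 MHz ≤ fs/2 = 5.7 MHz, appears at 1.8 MHz.
18.2 MHz mod fs = 6.8 MHz.
6.8 MHz > fs/2 = 5.7 MHz, folds to fs − 6.8 MHz = 4.6 MHz.
21 MHz mod fs = 9.6 MHz.
9.6 MHz > fs/2 = 5.7 MHz, folds to fs − 9.6 MHz = 1.8 MHz.
Distinct values: {1.8 MHz, 4.6 MHz}.

1.8 MHz, 4.6 MHz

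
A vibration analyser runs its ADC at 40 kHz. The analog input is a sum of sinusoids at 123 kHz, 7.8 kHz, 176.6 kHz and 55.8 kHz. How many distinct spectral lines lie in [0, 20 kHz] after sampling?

4

fs/2 = 20 kHz.
123 kHz mod fs = 3 kHz.
3 kHz ≤ fs/2 = 20 kHz, appears at 3 kHz.
7.8 kHz ≤ fs/2 = 20 kHz, passes unchanged.
176.6 kHz mod fs = 16.6 kHz.
16.6 kHz ≤ fs/2 = 20 kHz, appears at 16.6 kHz.
55.8 kHz mod fs = 15.8 kHz.
15.8 kHz ≤ fs/2 = 20 kHz, appears at 15.8 kHz.
Distinct values: {3 kHz, 7.8 kHz, 15.8 kHz, 16.6 kHz} → 4.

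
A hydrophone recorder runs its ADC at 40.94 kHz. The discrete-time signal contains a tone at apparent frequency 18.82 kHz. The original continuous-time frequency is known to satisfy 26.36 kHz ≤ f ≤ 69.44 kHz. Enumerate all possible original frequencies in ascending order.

Frequencies that alias to 18.82 kHz are k·fs ± 18.82 kHz for integer k ≥ 0.
k=0: 18.82 kHz.
k=1: 22.12 kHz, 59.76 kHz.
k=2: 63.06 kHz, 100.7 kHz.
k=3: 104 kHz, 141.64 kHz.
Within [26.36 kHz, 69.44 kHz]: 59.76 kHz, 63.06 kHz.

59.76 kHz, 63.06 kHz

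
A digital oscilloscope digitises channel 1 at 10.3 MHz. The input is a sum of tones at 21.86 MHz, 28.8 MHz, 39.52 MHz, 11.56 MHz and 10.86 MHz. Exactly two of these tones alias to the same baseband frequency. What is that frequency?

1.26 MHz

fs/2 = 5.15 MHz.
21.86 MHz mod fs = 1.26 MHz.
1.26 MHz ≤ fs/2 = 5.15 MHz, appears at 1.26 MHz.
28.8 MHz mod fs = 8.2 MHz.
8.2 MHz > fs/2 = 5.15 MHz, folds to fs − 8.2 MHz = 2.1 MHz.
39.52 MHz mod fs = 8.62 MHz.
8.62 MHz > fs/2 = 5.15 MHz, folds to fs − 8.62 MHz = 1.68 MHz.
11.56 MHz mod fs = 1.26 MHz.
1.26 MHz ≤ fs/2 = 5.15 MHz, appears at 1.26 MHz.
10.86 MHz mod fs = 0.56 MHz.
0.56 MHz ≤ fs/2 = 5.15 MHz, appears at 0.56 MHz.
11.56 MHz and 21.86 MHz both map to 1.26 MHz.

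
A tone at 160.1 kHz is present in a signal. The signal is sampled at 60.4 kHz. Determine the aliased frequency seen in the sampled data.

21.1 kHz

160.1 kHz mod fs = 39.3 kHz.
39.3 kHz > fs/2 = 30.2 kHz, folds to fs − 39.3 kHz = 21.1 kHz.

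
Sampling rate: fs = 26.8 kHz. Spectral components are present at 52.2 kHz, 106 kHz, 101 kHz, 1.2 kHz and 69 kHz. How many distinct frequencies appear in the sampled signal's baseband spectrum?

fs/2 = 13.4 kHz.
52.2 kHz mod fs = 25.4 kHz.
25.4 kHz > fs/2 = 13.4 kHz, folds to fs − 25.4 kHz = 1.4 kHz.
106 kHz mod fs = 25.6 kHz.
25.6 kHz > fs/2 = 13.4 kHz, folds to fs − 25.6 kHz = 1.2 kHz.
101 kHz mod fs = 20.6 kHz.
20.6 kHz > fs/2 = 13.4 kHz, folds to fs − 20.6 kHz = 6.2 kHz.
1.2 kHz ≤ fs/2 = 13.4 kHz, passes unchanged.
69 kHz mod fs = 15.4 kHz.
15.4 kHz > fs/2 = 13.4 kHz, folds to fs − 15.4 kHz = 11.4 kHz.
Distinct values: {1.2 kHz, 1.4 kHz, 6.2 kHz, 11.4 kHz} → 4.

4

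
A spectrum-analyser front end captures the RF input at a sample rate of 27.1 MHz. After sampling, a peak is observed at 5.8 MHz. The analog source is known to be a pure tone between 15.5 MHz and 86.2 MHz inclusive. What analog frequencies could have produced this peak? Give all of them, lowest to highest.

Frequencies that alias to 5.8 MHz are k·fs ± 5.8 MHz for integer k ≥ 0.
k=0: 5.8 MHz.
k=1: 21.3 MHz, 32.9 MHz.
k=2: 48.4 MHz, 60 MHz.
k=3: 75.5 MHz, 87.1 MHz.
k=4: 102.6 MHz, 114.2 MHz.
Within [15.5 MHz, 86.2 MHz]: 21.3 MHz, 32.9 MHz, 48.4 MHz, 60 MHz, 75.5 MHz.

21.3 MHz, 32.9 MHz, 48.4 MHz, 60 MHz, 75.5 MHz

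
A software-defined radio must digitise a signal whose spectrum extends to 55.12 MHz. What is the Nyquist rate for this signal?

Nyquist rate = 2 × 55.12 MHz = 110.24 MHz.

110.24 MHz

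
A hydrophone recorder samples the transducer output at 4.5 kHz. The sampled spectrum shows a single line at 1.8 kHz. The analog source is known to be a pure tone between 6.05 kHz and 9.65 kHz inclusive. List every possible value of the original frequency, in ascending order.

6.3 kHz, 7.2 kHz

Frequencies that alias to 1.8 kHz are k·fs ± 1.8 kHz for integer k ≥ 0.
k=0: 1.8 kHz.
k=1: 2.7 kHz, 6.3 kHz.
k=2: 7.2 kHz, 10.8 kHz.
k=3: 11.7 kHz, 15.3 kHz.
Within [6.05 kHz, 9.65 kHz]: 6.3 kHz, 7.2 kHz.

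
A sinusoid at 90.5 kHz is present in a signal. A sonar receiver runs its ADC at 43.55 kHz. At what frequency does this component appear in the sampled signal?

3.4 kHz

90.5 kHz mod fs = 3.4 kHz.
3.4 kHz ≤ fs/2 = 21.775 kHz, appears at 3.4 kHz.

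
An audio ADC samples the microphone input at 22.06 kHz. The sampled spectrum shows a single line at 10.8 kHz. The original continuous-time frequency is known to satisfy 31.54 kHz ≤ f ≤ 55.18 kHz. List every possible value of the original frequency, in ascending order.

Frequencies that alias to 10.8 kHz are k·fs ± 10.8 kHz for integer k ≥ 0.
k=0: 10.8 kHz.
k=1: 11.26 kHz, 32.86 kHz.
k=2: 33.32 kHz, 54.92 kHz.
k=3: 55.38 kHz, 76.98 kHz.
Within [31.54 kHz, 55.18 kHz]: 32.86 kHz, 33.32 kHz, 54.92 kHz.

32.86 kHz, 33.32 kHz, 54.92 kHz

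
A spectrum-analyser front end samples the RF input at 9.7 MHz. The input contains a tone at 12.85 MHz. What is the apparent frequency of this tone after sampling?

12.85 MHz mod fs = 3.15 MHz.
3.15 MHz ≤ fs/2 = 4.85 MHz, appears at 3.15 MHz.

3.15 MHz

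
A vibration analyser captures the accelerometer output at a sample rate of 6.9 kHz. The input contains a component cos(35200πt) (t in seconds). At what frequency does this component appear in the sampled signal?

3.1 kHz

ω = 35200π rad/s → f = ω/(2π) = 17600 Hz = 17.6 kHz.
17.6 kHz mod fs = 3.8 kHz.
3.8 kHz > fs/2 = 3.45 kHz, folds to fs − 3.8 kHz = 3.1 kHz.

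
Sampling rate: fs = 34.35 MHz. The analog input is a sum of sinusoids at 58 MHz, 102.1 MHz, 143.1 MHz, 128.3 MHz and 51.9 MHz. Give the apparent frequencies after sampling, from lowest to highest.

fs/2 = 17.175 MHz.
58 MHz mod fs = 23.65 MHz.
23.65 MHz > fs/2 = 17.175 MHz, folds to fs − 23.65 MHz = 10.7 MHz.
102.1 MHz mod fs = 33.4 MHz.
33.4 MHz > fs/2 = 17.175 MHz, folds to fs − 33.4 MHz = 0.95 MHz.
143.1 MHz mod fs = 5.7 MHz.
5.7 MHz ≤ fs/2 = 17.175 MHz, appears at 5.7 MHz.
128.3 MHz mod fs = 25.25 MHz.
25.25 MHz > fs/2 = 17.175 MHz, folds to fs − 25.25 MHz = 9.1 MHz.
51.9 MHz mod fs = 17.55 MHz.
17.55 MHz > fs/2 = 17.175 MHz, folds to fs − 17.55 MHz = 16.8 MHz.
Distinct values: {0.95 MHz, 5.7 MHz, 9.1 MHz, 10.7 MHz, 16.8 MHz}.

0.95 MHz, 5.7 MHz, 9.1 MHz, 10.7 MHz, 16.8 MHz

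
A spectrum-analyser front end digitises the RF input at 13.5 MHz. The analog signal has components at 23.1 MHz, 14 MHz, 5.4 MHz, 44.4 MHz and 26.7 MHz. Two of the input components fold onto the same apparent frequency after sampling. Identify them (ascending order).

23.1 MHz, 44.4 MHz

fs/2 = 6.75 MHz.
23.1 MHz mod fs = 9.6 MHz.
9.6 MHz > fs/2 = 6.75 MHz, folds to fs − 9.6 MHz = 3.9 MHz.
14 MHz mod fs = 0.5 MHz.
0.5 MHz ≤ fs/2 = 6.75 MHz, appears at 0.5 MHz.
5.4 MHz ≤ fs/2 = 6.75 MHz, passes unchanged.
44.4 MHz mod fs = 3.9 MHz.
3.9 MHz ≤ fs/2 = 6.75 MHz, appears at 3.9 MHz.
26.7 MHz mod fs = 13.2 MHz.
13.2 MHz > fs/2 = 6.75 MHz, folds to fs − 13.2 MHz = 0.3 MHz.
23.1 MHz and 44.4 MHz both map to 3.9 MHz.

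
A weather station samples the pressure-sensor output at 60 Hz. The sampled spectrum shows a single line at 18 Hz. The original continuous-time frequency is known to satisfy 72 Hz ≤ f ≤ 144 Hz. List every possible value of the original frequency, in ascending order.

Frequencies that alias to 18 Hz are k·fs ± 18 Hz for integer k ≥ 0.
k=0: 18 Hz.
k=1: 42 Hz, 78 Hz.
k=2: 102 Hz, 138 Hz.
k=3: 162 Hz, 198 Hz.
Within [72 Hz, 144 Hz]: 78 Hz, 102 Hz, 138 Hz.

78 Hz, 102 Hz, 138 Hz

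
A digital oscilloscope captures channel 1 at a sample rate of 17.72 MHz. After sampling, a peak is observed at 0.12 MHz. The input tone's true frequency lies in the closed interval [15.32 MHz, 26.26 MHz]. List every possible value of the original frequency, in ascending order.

Frequencies that alias to 0.12 MHz are k·fs ± 0.12 MHz for integer k ≥ 0.
k=0: 0.12 MHz.
k=1: 17.6 MHz, 17.84 MHz.
k=2: 35.32 MHz, 35.56 MHz.
Within [15.32 MHz, 26.26 MHz]: 17.6 MHz, 17.84 MHz.

17.6 MHz, 17.84 MHz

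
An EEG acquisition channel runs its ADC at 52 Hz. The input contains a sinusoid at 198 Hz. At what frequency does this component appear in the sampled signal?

198 Hz mod fs = 42 Hz.
42 Hz > fs/2 = 26 Hz, folds to fs − 42 Hz = 10 Hz.

10 Hz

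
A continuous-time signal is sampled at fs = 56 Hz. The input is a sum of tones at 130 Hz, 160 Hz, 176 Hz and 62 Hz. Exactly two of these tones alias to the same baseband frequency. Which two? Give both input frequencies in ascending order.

160 Hz, 176 Hz

fs/2 = 28 Hz.
130 Hz mod fs = 18 Hz.
18 Hz ≤ fs/2 = 28 Hz, appears at 18 Hz.
160 Hz mod fs = 48 Hz.
48 Hz > fs/2 = 28 Hz, folds to fs − 48 Hz = 8 Hz.
176 Hz mod fs = 8 Hz.
8 Hz ≤ fs/2 = 28 Hz, appears at 8 Hz.
62 Hz mod fs = 6 Hz.
6 Hz ≤ fs/2 = 28 Hz, appears at 6 Hz.
160 Hz and 176 Hz both map to 8 Hz.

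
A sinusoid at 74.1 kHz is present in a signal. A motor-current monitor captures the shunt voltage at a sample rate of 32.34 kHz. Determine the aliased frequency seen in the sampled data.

9.42 kHz

74.1 kHz mod fs = 9.42 kHz.
9.42 kHz ≤ fs/2 = 16.17 kHz, appears at 9.42 kHz.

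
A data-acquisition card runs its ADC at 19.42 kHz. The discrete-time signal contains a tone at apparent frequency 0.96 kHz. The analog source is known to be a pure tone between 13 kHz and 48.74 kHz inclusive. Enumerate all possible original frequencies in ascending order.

18.46 kHz, 20.38 kHz, 37.88 kHz, 39.8 kHz

Frequencies that alias to 0.96 kHz are k·fs ± 0.96 kHz for integer k ≥ 0.
k=0: 0.96 kHz.
k=1: 18.46 kHz, 20.38 kHz.
k=2: 37.88 kHz, 39.8 kHz.
k=3: 57.3 kHz, 59.22 kHz.
Within [13 kHz, 48.74 kHz]: 18.46 kHz, 20.38 kHz, 37.88 kHz, 39.8 kHz.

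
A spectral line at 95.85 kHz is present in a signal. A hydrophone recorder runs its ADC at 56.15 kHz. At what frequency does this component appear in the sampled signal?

16.45 kHz

95.85 kHz mod fs = 39.7 kHz.
39.7 kHz > fs/2 = 28.075 kHz, folds to fs − 39.7 kHz = 16.45 kHz.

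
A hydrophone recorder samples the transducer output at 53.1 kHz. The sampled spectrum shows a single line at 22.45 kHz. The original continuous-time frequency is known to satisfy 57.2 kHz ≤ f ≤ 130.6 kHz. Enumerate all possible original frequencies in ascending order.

75.55 kHz, 83.75 kHz, 128.65 kHz

Frequencies that alias to 22.45 kHz are k·fs ± 22.45 kHz for integer k ≥ 0.
k=0: 22.45 kHz.
k=1: 30.65 kHz, 75.55 kHz.
k=2: 83.75 kHz, 128.65 kHz.
k=3: 136.85 kHz, 181.75 kHz.
Within [57.2 kHz, 130.6 kHz]: 75.55 kHz, 83.75 kHz, 128.65 kHz.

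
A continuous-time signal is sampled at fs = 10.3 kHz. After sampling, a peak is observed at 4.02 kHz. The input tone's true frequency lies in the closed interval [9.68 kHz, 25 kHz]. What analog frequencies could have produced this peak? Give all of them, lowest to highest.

Frequencies that alias to 4.02 kHz are k·fs ± 4.02 kHz for integer k ≥ 0.
k=0: 4.02 kHz.
k=1: 6.28 kHz, 14.32 kHz.
k=2: 16.58 kHz, 24.62 kHz.
k=3: 26.88 kHz, 34.92 kHz.
Within [9.68 kHz, 25 kHz]: 14.32 kHz, 16.58 kHz, 24.62 kHz.

14.32 kHz, 16.58 kHz, 24.62 kHz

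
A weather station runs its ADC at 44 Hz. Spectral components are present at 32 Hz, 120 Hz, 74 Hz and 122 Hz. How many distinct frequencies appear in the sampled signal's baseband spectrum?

fs/2 = 22 Hz.
32 Hz > fs/2 = 22 Hz, folds to fs − 32 Hz = 12 Hz.
120 Hz mod fs = 32 Hz.
32 Hz > fs/2 = 22 Hz, folds to fs − 32 Hz = 12 Hz.
74 Hz mod fs = 30 Hz.
30 Hz > fs/2 = 22 Hz, folds to fs − 30 Hz = 14 Hz.
122 Hz mod fs = 34 Hz.
34 Hz > fs/2 = 22 Hz, folds to fs − 34 Hz = 10 Hz.
Distinct values: {10 Hz, 12 Hz, 14 Hz} → 3.

3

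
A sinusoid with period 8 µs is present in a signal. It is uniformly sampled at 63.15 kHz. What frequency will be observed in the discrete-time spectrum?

T = 8 µs → f = 1/T = 125 kHz.
125 kHz mod fs = 61.85 kHz.
61.85 kHz > fs/2 = 31.575 kHz, folds to fs − 61.85 kHz = 1.3 kHz.

1.3 kHz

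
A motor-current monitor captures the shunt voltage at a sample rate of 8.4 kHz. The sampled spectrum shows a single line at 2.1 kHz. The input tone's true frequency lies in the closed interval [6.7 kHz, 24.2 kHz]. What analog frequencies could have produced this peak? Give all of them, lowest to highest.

Frequencies that alias to 2.1 kHz are k·fs ± 2.1 kHz for integer k ≥ 0.
k=0: 2.1 kHz.
k=1: 6.3 kHz, 10.5 kHz.
k=2: 14.7 kHz, 18.9 kHz.
k=3: 23.1 kHz, 27.3 kHz.
k=4: 31.5 kHz, 35.7 kHz.
Within [6.7 kHz, 24.2 kHz]: 10.5 kHz, 14.7 kHz, 18.9 kHz, 23.1 kHz.

10.5 kHz, 14.7 kHz, 18.9 kHz, 23.1 kHz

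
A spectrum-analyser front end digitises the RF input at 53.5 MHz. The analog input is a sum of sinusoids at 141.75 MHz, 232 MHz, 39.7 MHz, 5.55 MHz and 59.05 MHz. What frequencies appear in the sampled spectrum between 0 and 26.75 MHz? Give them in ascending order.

fs/2 = 26.75 MHz.
141.75 MHz mod fs = 34.75 MHz.
34.75 MHz > fs/2 = 26.75 MHz, folds to fs − 34.75 MHz = 18.75 MHz.
232 MHz mod fs = 18 MHz.
18 MHz ≤ fs/2 = 26.75 MHz, appears at 18 MHz.
39.7 MHz > fs/2 = 26.75 MHz, folds to fs − 39.7 MHz = 13.8 MHz.
5.55 MHz ≤ fs/2 = 26.75 MHz, passes unchanged.
59.05 MHz mod fs = 5.55 MHz.
5.55 MHz ≤ fs/2 = 26.75 MHz, appears at 5.55 MHz.
Distinct values: {5.55 MHz, 13.8 MHz, 18 MHz, 18.75 MHz}.

5.55 MHz, 13.8 MHz, 18 MHz, 18.75 MHz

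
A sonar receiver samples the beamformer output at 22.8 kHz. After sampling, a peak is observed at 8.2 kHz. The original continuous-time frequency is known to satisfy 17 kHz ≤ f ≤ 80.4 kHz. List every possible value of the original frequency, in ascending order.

Frequencies that alias to 8.2 kHz are k·fs ± 8.2 kHz for integer k ≥ 0.
k=0: 8.2 kHz.
k=1: 14.6 kHz, 31 kHz.
k=2: 37.4 kHz, 53.8 kHz.
k=3: 60.2 kHz, 76.6 kHz.
k=4: 83 kHz, 99.4 kHz.
Within [17 kHz, 80.4 kHz]: 31 kHz, 37.4 kHz, 53.8 kHz, 60.2 kHz, 76.6 kHz.

31 kHz, 37.4 kHz, 53.8 kHz, 60.2 kHz, 76.6 kHz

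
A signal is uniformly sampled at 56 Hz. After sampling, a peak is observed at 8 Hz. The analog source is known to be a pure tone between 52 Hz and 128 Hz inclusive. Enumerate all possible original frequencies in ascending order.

Frequencies that alias to 8 Hz are k·fs ± 8 Hz for integer k ≥ 0.
k=0: 8 Hz.
k=1: 48 Hz, 64 Hz.
k=2: 104 Hz, 120 Hz.
k=3: 160 Hz, 176 Hz.
Within [52 Hz, 128 Hz]: 64 Hz, 104 Hz, 120 Hz.

64 Hz, 104 Hz, 120 Hz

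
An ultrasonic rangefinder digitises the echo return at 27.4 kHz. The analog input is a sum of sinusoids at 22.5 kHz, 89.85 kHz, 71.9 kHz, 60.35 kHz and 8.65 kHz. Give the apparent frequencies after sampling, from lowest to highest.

fs/2 = 13.7 kHz.
22.5 kHz > fs/2 = 13.7 kHz, folds to fs − 22.5 kHz = 4.9 kHz.
89.85 kHz mod fs = 7.65 kHz.
7.65 kHz ≤ fs/2 = 13.7 kHz, appears at 7.65 kHz.
71.9 kHz mod fs = 17.1 kHz.
17.1 kHz > fs/2 = 13.7 kHz, folds to fs − 17.1 kHz = 10.3 kHz.
60.35 kHz mod fs = 5.55 kHz.
5.55 kHz ≤ fs/2 = 13.7 kHz, appears at 5.55 kHz.
8.65 kHz ≤ fs/2 = 13.7 kHz, passes unchanged.
Distinct values: {4.9 kHz, 5.55 kHz, 7.65 kHz, 8.65 kHz, 10.3 kHz}.

4.9 kHz, 5.55 kHz, 7.65 kHz, 8.65 kHz, 10.3 kHz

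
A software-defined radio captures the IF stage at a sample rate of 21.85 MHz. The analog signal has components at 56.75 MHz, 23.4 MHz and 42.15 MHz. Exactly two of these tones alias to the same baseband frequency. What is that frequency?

1.55 MHz

fs/2 = 10.925 MHz.
56.75 MHz mod fs = 13.05 MHz.
13.05 MHz > fs/2 = 10.925 MHz, folds to fs − 13.05 MHz = 8.8 MHz.
23.4 MHz mod fs = 1.55 MHz.
1.55 MHz ≤ fs/2 = 10.925 MHz, appears at 1.55 MHz.
42.15 MHz mod fs = 20.3 MHz.
20.3 MHz > fs/2 = 10.925 MHz, folds to fs − 20.3 MHz = 1.55 MHz.
23.4 MHz and 42.15 MHz both map to 1.55 MHz.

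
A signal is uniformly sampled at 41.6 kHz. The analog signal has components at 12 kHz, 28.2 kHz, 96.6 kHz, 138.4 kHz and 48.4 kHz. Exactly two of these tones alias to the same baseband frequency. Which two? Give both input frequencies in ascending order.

28.2 kHz, 96.6 kHz

fs/2 = 20.8 kHz.
12 kHz ≤ fs/2 = 20.8 kHz, passes unchanged.
28.2 kHz > fs/2 = 20.8 kHz, folds to fs − 28.2 kHz = 13.4 kHz.
96.6 kHz mod fs = 13.4 kHz.
13.4 kHz ≤ fs/2 = 20.8 kHz, appears at 13.4 kHz.
138.4 kHz mod fs = 13.6 kHz.
13.6 kHz ≤ fs/2 = 20.8 kHz, appears at 13.6 kHz.
48.4 kHz mod fs = 6.8 kHz.
6.8 kHz ≤ fs/2 = 20.8 kHz, appears at 6.8 kHz.
28.2 kHz and 96.6 kHz both map to 13.4 kHz.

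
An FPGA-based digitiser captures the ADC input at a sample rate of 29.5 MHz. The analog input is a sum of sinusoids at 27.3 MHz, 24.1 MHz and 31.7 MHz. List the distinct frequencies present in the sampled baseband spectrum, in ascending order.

fs/2 = 14.75 MHz.
27.3 MHz > fs/2 = 14.75 MHz, folds to fs − 27.3 MHz = 2.2 MHz.
24.1 MHz > fs/2 = 14.75 MHz, folds to fs − 24.1 MHz = 5.4 MHz.
31.7 MHz mod fs = 2.2 MHz.
2.2 MHz ≤ fs/2 = 14.75 MHz, appears at 2.2 MHz.
Distinct values: {2.2 MHz, 5.4 MHz}.

2.2 MHz, 5.4 MHz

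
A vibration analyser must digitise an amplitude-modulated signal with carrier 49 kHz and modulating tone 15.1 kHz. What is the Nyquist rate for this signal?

AM sidebands sit at fc ± fm = 33.9 kHz and 64.1 kHz.
Highest-frequency component: 64.1 kHz.
Nyquist rate = 2 × 64.1 kHz = 128.2 kHz.

128.2 kHz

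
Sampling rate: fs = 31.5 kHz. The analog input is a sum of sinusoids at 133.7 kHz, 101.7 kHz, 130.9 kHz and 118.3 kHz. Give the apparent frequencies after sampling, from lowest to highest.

4.9 kHz, 7.2 kHz, 7.7 kHz

fs/2 = 15.75 kHz.
133.7 kHz mod fs = 7.7 kHz.
7.7 kHz ≤ fs/2 = 15.75 kHz, appears at 7.7 kHz.
101.7 kHz mod fs = 7.2 kHz.
7.2 kHz ≤ fs/2 = 15.75 kHz, appears at 7.2 kHz.
130.9 kHz mod fs = 4.9 kHz.
4.9 kHz ≤ fs/2 = 15.75 kHz, appears at 4.9 kHz.
118.3 kHz mod fs = 23.8 kHz.
23.8 kHz > fs/2 = 15.75 kHz, folds to fs − 23.8 kHz = 7.7 kHz.
Distinct values: {4.9 kHz, 7.2 kHz, 7.7 kHz}.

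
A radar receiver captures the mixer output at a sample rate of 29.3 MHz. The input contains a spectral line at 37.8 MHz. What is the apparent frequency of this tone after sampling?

8.5 MHz

37.8 MHz mod fs = 8.5 MHz.
8.5 MHz ≤ fs/2 = 14.65 MHz, appears at 8.5 MHz.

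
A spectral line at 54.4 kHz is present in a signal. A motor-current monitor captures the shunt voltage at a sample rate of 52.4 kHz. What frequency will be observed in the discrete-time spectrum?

2 kHz

54.4 kHz mod fs = 2 kHz.
2 kHz ≤ fs/2 = 26.2 kHz, appears at 2 kHz.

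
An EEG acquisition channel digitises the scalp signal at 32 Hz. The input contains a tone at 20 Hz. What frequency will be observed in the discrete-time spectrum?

12 Hz

20 Hz > fs/2 = 16 Hz, folds to fs − 20 Hz = 12 Hz.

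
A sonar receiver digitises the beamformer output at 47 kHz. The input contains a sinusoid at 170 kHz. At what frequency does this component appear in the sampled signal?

170 kHz mod fs = 29 kHz.
29 kHz > fs/2 = 23.5 kHz, folds to fs − 29 kHz = 18 kHz.

18 kHz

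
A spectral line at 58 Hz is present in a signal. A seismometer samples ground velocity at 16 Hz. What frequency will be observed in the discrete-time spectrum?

58 Hz mod fs = 10 Hz.
10 Hz > fs/2 = 8 Hz, folds to fs − 10 Hz = 6 Hz.

6 Hz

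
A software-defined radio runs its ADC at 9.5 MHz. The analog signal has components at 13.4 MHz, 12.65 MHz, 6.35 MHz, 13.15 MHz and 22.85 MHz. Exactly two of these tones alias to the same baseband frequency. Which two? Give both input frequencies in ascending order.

fs/2 = 4.75 MHz.
13.4 MHz mod fs = 3.9 MHz.
3.9 MHz ≤ fs/2 = 4.75 MHz, appears at 3.9 MHz.
12.65 MHz mod fs = 3.15 MHz.
3.15 MHz ≤ fs/2 = 4.75 MHz, appears at 3.15 MHz.
6.35 MHz > fs/2 = 4.75 MHz, folds to fs − 6.35 MHz = 3.15 MHz.
13.15 MHz mod fs = 3.65 MHz.
3.65 MHz ≤ fs/2 = 4.75 MHz, appears at 3.65 MHz.
22.85 MHz mod fs = 3.85 MHz.
3.85 MHz ≤ fs/2 = 4.75 MHz, appears at 3.85 MHz.
6.35 MHz and 12.65 MHz both map to 3.15 MHz.

6.35 MHz, 12.65 MHz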